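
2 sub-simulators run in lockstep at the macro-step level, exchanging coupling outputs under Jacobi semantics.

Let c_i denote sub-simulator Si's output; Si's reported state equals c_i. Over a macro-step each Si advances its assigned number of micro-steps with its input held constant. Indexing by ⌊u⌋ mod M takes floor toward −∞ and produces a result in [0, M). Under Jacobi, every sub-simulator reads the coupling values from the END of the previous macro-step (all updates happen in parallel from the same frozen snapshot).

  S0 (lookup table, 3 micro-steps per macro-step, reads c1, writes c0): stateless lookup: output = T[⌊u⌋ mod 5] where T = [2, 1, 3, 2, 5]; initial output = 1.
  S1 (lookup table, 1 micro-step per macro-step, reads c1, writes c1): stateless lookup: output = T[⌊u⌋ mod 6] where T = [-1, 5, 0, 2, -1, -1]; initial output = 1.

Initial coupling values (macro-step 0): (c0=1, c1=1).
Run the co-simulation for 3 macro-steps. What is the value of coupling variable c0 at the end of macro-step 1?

macro 1: S0 reads c1=1 → after 3×micro: 1; S1 reads c1=1 → after 1×micro: 5 ⇒ (c0=1, c1=5)
macro 2: S0 reads c1=5 → after 3×micro: 2; S1 reads c1=5 → after 1×micro: -1 ⇒ (c0=2, c1=-1)
macro 3: S0 reads c1=-1 → after 3×micro: 5; S1 reads c1=-1 → after 1×micro: -1 ⇒ (c0=5, c1=-1)

c0 at macro-step 1 = 1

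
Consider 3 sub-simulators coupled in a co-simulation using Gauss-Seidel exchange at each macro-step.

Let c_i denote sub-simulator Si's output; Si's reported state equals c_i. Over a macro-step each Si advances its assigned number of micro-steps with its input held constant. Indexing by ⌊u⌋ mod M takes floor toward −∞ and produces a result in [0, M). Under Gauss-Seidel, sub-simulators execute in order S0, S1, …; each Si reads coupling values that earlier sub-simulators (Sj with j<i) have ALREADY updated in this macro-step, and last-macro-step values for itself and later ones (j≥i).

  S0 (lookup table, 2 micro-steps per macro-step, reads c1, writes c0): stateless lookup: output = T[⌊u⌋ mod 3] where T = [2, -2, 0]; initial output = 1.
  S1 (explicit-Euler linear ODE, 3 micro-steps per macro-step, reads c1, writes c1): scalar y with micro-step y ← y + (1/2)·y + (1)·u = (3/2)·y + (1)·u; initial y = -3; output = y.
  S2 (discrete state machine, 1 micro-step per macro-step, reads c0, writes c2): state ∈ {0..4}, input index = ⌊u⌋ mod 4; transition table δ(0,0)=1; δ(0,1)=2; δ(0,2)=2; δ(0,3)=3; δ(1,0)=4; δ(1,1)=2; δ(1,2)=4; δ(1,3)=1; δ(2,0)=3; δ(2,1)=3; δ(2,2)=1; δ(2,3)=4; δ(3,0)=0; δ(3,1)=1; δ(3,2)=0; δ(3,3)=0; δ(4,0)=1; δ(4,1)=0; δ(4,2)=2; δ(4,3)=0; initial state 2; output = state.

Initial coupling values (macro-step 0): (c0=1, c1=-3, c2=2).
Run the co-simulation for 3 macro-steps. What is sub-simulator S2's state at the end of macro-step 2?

macro 1: S0 reads c1=-3 → after 2×micro: 2; S1 reads c1=-3 → after 3×micro: -195/8; S2 reads c0=2 → after 1×micro: 1 ⇒ (c0=2, c1=-195/8, c2=1)
macro 2: S0 reads c1=-195/8 → after 2×micro: 0; S1 reads c1=-195/8 → after 3×micro: -12675/64; S2 reads c0=0 → after 1×micro: 4 ⇒ (c0=0, c1=-12675/64, c2=4)
macro 3: S0 reads c1=-12675/64 → after 2×micro: 0; S1 reads c1=-12675/64 → after 3×micro: -823875/512; S2 reads c0=0 → after 1×micro: 1 ⇒ (c0=0, c1=-823875/512, c2=1)

S2 state at macro-step 2 = 4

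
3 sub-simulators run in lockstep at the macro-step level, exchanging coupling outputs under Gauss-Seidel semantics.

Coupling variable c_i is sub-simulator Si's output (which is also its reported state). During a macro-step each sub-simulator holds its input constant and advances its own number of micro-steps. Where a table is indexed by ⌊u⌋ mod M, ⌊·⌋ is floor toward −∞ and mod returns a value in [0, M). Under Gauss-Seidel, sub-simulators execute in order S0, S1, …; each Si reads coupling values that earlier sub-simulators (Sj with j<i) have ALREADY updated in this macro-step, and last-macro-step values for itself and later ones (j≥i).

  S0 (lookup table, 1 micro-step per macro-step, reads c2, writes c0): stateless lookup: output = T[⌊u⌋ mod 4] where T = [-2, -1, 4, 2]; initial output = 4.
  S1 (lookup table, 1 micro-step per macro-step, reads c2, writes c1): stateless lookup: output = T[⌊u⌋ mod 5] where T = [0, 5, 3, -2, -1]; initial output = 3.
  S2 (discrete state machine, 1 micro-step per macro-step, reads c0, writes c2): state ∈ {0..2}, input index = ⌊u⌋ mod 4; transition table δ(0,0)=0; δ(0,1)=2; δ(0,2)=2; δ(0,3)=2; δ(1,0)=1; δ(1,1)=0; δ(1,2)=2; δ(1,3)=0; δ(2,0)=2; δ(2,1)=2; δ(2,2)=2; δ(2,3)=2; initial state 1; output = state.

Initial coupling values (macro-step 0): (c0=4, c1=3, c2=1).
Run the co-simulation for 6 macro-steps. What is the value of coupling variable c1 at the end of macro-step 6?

c1 at macro-step 6 = 3

macro 1: S0 reads c2=1 → after 1×micro: -1; S1 reads c2=1 → after 1×micro: 5; S2 reads c0=-1 → after 1×micro: 0 ⇒ (c0=-1, c1=5, c2=0)
macro 2: S0 reads c2=0 → after 1×micro: -2; S1 reads c2=0 → after 1×micro: 0; S2 reads c0=-2 → after 1×micro: 2 ⇒ (c0=-2, c1=0, c2=2)
macro 3: S0 reads c2=2 → after 1×micro: 4; S1 reads c2=2 → after 1×micro: 3; S2 reads c0=4 → after 1×micro: 2 ⇒ (c0=4, c1=3, c2=2)
macro 4: S0 reads c2=2 → after 1×micro: 4; S1 reads c2=2 → after 1×micro: 3; S2 reads c0=4 → after 1×micro: 2 ⇒ (c0=4, c1=3, c2=2)
macro 5: S0 reads c2=2 → after 1×micro: 4; S1 reads c2=2 → after 1×micro: 3; S2 reads c0=4 → after 1×micro: 2 ⇒ (c0=4, c1=3, c2=2)
macro 6: S0 reads c2=2 → after 1×micro: 4; S1 reads c2=2 → after 1×micro: 3; S2 reads c0=4 → after 1×micro: 2 ⇒ (c0=4, c1=3, c2=2)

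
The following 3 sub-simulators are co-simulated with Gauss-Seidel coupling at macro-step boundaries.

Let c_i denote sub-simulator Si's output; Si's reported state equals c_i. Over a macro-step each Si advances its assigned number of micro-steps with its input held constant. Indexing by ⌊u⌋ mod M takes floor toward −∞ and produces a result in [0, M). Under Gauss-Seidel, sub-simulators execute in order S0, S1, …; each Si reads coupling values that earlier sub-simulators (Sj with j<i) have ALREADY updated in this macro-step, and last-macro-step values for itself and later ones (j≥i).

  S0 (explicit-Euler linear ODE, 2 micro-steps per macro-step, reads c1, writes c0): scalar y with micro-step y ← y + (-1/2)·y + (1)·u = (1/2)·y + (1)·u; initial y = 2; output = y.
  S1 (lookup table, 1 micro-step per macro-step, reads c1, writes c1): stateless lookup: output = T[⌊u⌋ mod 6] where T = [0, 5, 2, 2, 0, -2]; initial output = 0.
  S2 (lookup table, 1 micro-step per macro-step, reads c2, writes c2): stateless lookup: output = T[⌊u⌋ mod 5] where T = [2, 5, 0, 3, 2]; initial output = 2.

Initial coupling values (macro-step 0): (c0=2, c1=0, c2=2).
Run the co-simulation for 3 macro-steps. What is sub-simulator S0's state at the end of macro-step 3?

S0 state at macro-step 3 = 1/32

macro 1: S0 reads c1=0 → after 2×micro: 1/2; S1 reads c1=0 → after 1×micro: 0; S2 reads c2=2 → after 1×micro: 0 ⇒ (c0=1/2, c1=0, c2=0)
macro 2: S0 reads c1=0 → after 2×micro: 1/8; S1 reads c1=0 → after 1×micro: 0; S2 reads c2=0 → after 1×micro: 2 ⇒ (c0=1/8, c1=0, c2=2)
macro 3: S0 reads c1=0 → after 2×micro: 1/32; S1 reads c1=0 → after 1×micro: 0; S2 reads c2=2 → after 1×micro: 0 ⇒ (c0=1/32, c1=0, c2=0)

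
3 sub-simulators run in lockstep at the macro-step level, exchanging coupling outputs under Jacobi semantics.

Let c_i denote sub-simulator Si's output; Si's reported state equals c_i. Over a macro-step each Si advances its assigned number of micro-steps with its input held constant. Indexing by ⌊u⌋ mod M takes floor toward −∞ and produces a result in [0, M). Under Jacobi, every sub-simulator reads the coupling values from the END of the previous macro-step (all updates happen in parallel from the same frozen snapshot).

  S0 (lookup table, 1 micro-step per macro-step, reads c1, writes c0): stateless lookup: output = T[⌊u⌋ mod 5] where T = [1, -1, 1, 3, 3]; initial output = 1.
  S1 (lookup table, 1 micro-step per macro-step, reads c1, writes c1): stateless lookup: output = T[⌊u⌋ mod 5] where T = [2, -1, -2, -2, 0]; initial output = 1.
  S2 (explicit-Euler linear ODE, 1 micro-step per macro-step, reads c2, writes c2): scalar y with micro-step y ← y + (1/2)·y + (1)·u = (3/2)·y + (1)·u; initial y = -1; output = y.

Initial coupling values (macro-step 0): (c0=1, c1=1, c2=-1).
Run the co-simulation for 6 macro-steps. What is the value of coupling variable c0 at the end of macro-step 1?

c0 at macro-step 1 = -1

macro 1: S0 reads c1=1 → after 1×micro: -1; S1 reads c1=1 → after 1×micro: -1; S2 reads c2=-1 → after 1×micro: -5/2 ⇒ (c0=-1, c1=-1, c2=-5/2)
macro 2: S0 reads c1=-1 → after 1×micro: 3; S1 reads c1=-1 → after 1×micro: 0; S2 reads c2=-5/2 → after 1×micro: -25/4 ⇒ (c0=3, c1=0, c2=-25/4)
macro 3: S0 reads c1=0 → after 1×micro: 1; S1 reads c1=0 → after 1×micro: 2; S2 reads c2=-25/4 → after 1×micro: -125/8 ⇒ (c0=1, c1=2, c2=-125/8)
macro 4: S0 reads c1=2 → after 1×micro: 1; S1 reads c1=2 → after 1×micro: -2; S2 reads c2=-125/8 → after 1×micro: -625/16 ⇒ (c0=1, c1=-2, c2=-625/16)
macro 5: S0 reads c1=-2 → after 1×micro: 3; S1 reads c1=-2 → after 1×micro: -2; S2 reads c2=-625/16 → after 1×micro: -3125/32 ⇒ (c0=3, c1=-2, c2=-3125/32)
macro 6: S0 reads c1=-2 → after 1×micro: 3; S1 reads c1=-2 → after 1×micro: -2; S2 reads c2=-3125/32 → after 1×micro: -15625/64 ⇒ (c0=3, c1=-2, c2=-15625/64)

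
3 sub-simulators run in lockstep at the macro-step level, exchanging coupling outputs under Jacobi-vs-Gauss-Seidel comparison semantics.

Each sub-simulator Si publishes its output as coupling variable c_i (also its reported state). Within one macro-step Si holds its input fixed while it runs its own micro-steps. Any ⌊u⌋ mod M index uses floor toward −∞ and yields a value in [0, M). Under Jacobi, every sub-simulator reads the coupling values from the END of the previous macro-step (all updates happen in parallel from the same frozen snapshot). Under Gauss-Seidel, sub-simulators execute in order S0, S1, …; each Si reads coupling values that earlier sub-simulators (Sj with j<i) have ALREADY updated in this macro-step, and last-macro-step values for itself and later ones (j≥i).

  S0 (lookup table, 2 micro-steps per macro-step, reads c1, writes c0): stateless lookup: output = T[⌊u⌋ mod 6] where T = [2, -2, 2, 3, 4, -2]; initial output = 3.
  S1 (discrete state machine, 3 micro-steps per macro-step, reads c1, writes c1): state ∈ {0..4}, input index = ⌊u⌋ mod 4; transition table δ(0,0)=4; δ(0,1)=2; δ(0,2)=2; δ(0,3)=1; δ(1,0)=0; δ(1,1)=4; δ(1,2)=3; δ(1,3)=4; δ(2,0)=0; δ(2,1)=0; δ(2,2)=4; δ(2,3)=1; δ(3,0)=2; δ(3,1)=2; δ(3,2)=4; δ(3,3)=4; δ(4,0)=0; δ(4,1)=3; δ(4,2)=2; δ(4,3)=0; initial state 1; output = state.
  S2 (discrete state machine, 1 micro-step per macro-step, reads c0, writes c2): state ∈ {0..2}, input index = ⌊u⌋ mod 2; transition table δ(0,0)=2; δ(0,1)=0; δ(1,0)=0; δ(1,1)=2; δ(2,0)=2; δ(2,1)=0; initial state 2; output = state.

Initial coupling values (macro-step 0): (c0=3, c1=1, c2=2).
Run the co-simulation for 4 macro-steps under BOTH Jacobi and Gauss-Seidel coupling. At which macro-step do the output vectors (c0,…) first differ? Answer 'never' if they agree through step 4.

[Jacobi] macro 1: S0 reads c1=1 → after 2×micro: -2; S1 reads c1=1 → after 3×micro: 2; S2 reads c0=3 → after 1×micro: 0 ⇒ (c0=-2, c1=2, c2=0)
[Jacobi] macro 2: S0 reads c1=2 → after 2×micro: 2; S1 reads c1=2 → after 3×micro: 4; S2 reads c0=-2 → after 1×micro: 2 ⇒ (c0=2, c1=4, c2=2)
[Jacobi] macro 3: S0 reads c1=4 → after 2×micro: 4; S1 reads c1=4 → after 3×micro: 0; S2 reads c0=2 → after 1×micro: 2 ⇒ (c0=4, c1=0, c2=2)
[Jacobi] macro 4: S0 reads c1=0 → after 2×micro: 2; S1 reads c1=0 → after 3×micro: 4; S2 reads c0=4 → after 1×micro: 2 ⇒ (c0=2, c1=4, c2=2)
[Gauss-Seidel] macro 1: S0 reads c1=1 → after 2×micro: -2; S1 reads c1=1 → after 3×micro: 2; S2 reads c0=-2 → after 1×micro: 2 ⇒ (c0=-2, c1=2, c2=2)
[Gauss-Seidel] macro 2: S0 reads c1=2 → after 2×micro: 2; S1 reads c1=2 → after 3×micro: 4; S2 reads c0=2 → after 1×micro: 2 ⇒ (c0=2, c1=4, c2=2)
[Gauss-Seidel] macro 3: S0 reads c1=4 → after 2×micro: 4; S1 reads c1=4 → after 3×micro: 0; S2 reads c0=4 → after 1×micro: 2 ⇒ (c0=4, c1=0, c2=2)
[Gauss-Seidel] macro 4: S0 reads c1=0 → after 2×micro: 2; S1 reads c1=0 → after 3×micro: 4; S2 reads c0=2 → after 1×micro: 2 ⇒ (c0=2, c1=4, c2=2)

first divergence at macro-step: 1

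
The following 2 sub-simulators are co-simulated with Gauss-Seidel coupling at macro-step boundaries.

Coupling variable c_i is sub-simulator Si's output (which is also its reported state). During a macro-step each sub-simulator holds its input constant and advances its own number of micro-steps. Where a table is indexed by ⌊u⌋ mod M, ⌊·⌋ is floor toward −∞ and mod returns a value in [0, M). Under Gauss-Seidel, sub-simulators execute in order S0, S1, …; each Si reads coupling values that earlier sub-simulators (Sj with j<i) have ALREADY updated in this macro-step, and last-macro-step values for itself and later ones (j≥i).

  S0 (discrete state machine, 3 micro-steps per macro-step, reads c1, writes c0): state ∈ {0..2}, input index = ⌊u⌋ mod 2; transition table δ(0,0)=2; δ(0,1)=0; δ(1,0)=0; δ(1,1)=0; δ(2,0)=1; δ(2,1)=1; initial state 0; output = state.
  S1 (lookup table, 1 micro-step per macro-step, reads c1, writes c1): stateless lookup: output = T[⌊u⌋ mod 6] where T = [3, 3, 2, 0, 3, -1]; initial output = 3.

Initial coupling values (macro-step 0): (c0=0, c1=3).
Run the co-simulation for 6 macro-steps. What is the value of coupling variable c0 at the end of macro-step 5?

macro 1: S0 reads c1=3 → after 3×micro: 0; S1 reads c1=3 → after 1×micro: 0 ⇒ (c0=0, c1=0)
macro 2: S0 reads c1=0 → after 3×micro: 0; S1 reads c1=0 → after 1×micro: 3 ⇒ (c0=0, c1=3)
macro 3: S0 reads c1=3 → after 3×micro: 0; S1 reads c1=3 → after 1×micro: 0 ⇒ (c0=0, c1=0)
macro 4: S0 reads c1=0 → after 3×micro: 0; S1 reads c1=0 → after 1×micro: 3 ⇒ (c0=0, c1=3)
macro 5: S0 reads c1=3 → after 3×micro: 0; S1 reads c1=3 → after 1×micro: 0 ⇒ (c0=0, c1=0)
macro 6: S0 reads c1=0 → after 3×micro: 0; S1 reads c1=0 → after 1×micro: 3 ⇒ (c0=0, c1=3)

c0 at macro-step 5 = 0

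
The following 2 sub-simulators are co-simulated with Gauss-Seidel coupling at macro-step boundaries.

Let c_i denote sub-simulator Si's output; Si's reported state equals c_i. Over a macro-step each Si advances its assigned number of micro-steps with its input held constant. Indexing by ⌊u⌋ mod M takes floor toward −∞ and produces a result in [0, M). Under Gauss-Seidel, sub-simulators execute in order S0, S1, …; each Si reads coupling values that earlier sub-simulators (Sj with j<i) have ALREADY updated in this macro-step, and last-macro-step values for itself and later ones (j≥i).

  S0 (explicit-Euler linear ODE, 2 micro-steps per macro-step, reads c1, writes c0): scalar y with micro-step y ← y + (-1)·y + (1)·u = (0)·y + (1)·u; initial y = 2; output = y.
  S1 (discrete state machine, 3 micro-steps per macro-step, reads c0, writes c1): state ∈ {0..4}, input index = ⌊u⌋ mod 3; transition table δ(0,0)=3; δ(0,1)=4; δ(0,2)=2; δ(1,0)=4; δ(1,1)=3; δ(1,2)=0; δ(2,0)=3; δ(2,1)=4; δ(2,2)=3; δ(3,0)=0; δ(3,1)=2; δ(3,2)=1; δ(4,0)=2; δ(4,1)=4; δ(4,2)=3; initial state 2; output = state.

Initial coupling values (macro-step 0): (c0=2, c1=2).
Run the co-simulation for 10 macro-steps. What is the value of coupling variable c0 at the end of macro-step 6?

macro 1: S0 reads c1=2 → after 2×micro: 2; S1 reads c0=2 → after 3×micro: 0 ⇒ (c0=2, c1=0)
macro 2: S0 reads c1=0 → after 2×micro: 0; S1 reads c0=0 → after 3×micro: 3 ⇒ (c0=0, c1=3)
macro 3: S0 reads c1=3 → after 2×micro: 3; S1 reads c0=3 → after 3×micro: 0 ⇒ (c0=3, c1=0)
macro 4: S0 reads c1=0 → after 2×micro: 0; S1 reads c0=0 → after 3×micro: 3 ⇒ (c0=0, c1=3)
macro 5: S0 reads c1=3 → after 2×micro: 3; S1 reads c0=3 → after 3×micro: 0 ⇒ (c0=3, c1=0)
macro 6: S0 reads c1=0 → after 2×micro: 0; S1 reads c0=0 → after 3×micro: 3 ⇒ (c0=0, c1=3)
macro 7: S0 reads c1=3 → after 2×micro: 3; S1 reads c0=3 → after 3×micro: 0 ⇒ (c0=3, c1=0)
macro 8: S0 reads c1=0 → after 2×micro: 0; S1 reads c0=0 → after 3×micro: 3 ⇒ (c0=0, c1=3)
macro 9: S0 reads c1=3 → after 2×micro: 3; S1 reads c0=3 → after 3×micro: 0 ⇒ (c0=3, c1=0)
macro 10: S0 reads c1=0 → after 2×micro: 0; S1 reads c0=0 → after 3×micro: 3 ⇒ (c0=0, c1=3)

c0 at macro-step 6 = 0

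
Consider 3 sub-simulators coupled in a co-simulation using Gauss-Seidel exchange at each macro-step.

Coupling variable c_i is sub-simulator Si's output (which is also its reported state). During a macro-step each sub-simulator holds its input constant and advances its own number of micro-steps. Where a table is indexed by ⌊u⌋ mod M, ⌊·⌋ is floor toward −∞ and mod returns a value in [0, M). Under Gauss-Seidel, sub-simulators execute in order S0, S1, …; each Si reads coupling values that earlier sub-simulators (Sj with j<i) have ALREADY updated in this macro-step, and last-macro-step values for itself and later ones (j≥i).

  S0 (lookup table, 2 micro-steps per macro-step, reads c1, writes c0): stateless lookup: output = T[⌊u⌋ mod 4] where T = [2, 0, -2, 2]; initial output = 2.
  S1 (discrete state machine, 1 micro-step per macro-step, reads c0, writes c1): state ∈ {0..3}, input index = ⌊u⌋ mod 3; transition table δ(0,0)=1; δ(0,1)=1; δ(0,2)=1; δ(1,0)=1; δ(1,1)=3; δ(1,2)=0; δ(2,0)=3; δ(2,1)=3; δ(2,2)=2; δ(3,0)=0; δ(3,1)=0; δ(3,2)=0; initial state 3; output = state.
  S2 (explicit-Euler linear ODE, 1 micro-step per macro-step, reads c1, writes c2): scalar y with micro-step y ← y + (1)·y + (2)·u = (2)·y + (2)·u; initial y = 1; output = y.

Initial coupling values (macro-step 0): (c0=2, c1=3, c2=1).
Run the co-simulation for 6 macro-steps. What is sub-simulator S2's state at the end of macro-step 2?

S2 state at macro-step 2 = 6

macro 1: S0 reads c1=3 → after 2×micro: 2; S1 reads c0=2 → after 1×micro: 0; S2 reads c1=0 → after 1×micro: 2 ⇒ (c0=2, c1=0, c2=2)
macro 2: S0 reads c1=0 → after 2×micro: 2; S1 reads c0=2 → after 1×micro: 1; S2 reads c1=1 → after 1×micro: 6 ⇒ (c0=2, c1=1, c2=6)
macro 3: S0 reads c1=1 → after 2×micro: 0; S1 reads c0=0 → after 1×micro: 1; S2 reads c1=1 → after 1×micro: 14 ⇒ (c0=0, c1=1, c2=14)
macro 4: S0 reads c1=1 → after 2×micro: 0; S1 reads c0=0 → after 1×micro: 1; S2 reads c1=1 → after 1×micro: 30 ⇒ (c0=0, c1=1, c2=30)
macro 5: S0 reads c1=1 → after 2×micro: 0; S1 reads c0=0 → after 1×micro: 1; S2 reads c1=1 → after 1×micro: 62 ⇒ (c0=0, c1=1, c2=62)
macro 6: S0 reads c1=1 → after 2×micro: 0; S1 reads c0=0 → after 1×micro: 1; S2 reads c1=1 → after 1×micro: 126 ⇒ (c0=0, c1=1, c2=126)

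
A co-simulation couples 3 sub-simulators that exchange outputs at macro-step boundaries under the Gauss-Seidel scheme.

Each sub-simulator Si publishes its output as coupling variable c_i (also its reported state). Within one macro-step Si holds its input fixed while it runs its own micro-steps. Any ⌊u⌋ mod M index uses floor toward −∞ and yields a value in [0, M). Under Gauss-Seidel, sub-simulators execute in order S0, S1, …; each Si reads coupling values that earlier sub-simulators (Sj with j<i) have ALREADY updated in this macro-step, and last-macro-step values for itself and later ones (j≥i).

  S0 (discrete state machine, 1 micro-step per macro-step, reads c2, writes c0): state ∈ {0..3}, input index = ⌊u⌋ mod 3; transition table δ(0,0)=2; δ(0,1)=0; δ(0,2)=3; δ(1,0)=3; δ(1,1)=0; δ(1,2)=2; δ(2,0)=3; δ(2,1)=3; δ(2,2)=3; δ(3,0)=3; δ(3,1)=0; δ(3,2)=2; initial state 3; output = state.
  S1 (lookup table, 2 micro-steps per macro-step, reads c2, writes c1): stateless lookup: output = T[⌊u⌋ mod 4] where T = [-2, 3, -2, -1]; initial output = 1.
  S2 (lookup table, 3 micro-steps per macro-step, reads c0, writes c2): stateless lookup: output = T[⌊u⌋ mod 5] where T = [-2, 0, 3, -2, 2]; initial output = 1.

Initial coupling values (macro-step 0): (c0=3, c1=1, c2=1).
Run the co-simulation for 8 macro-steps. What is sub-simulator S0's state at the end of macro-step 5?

S0 state at macro-step 5 = 0

macro 1: S0 reads c2=1 → after 1×micro: 0; S1 reads c2=1 → after 2×micro: 3; S2 reads c0=0 → after 3×micro: -2 ⇒ (c0=0, c1=3, c2=-2)
macro 2: S0 reads c2=-2 → after 1×micro: 0; S1 reads c2=-2 → after 2×micro: -2; S2 reads c0=0 → after 3×micro: -2 ⇒ (c0=0, c1=-2, c2=-2)
macro 3: S0 reads c2=-2 → after 1×micro: 0; S1 reads c2=-2 → after 2×micro: -2; S2 reads c0=0 → after 3×micro: -2 ⇒ (c0=0, c1=-2, c2=-2)
macro 4: S0 reads c2=-2 → after 1×micro: 0; S1 reads c2=-2 → after 2×micro: -2; S2 reads c0=0 → after 3×micro: -2 ⇒ (c0=0, c1=-2, c2=-2)
macro 5: S0 reads c2=-2 → after 1×micro: 0; S1 reads c2=-2 → after 2×micro: -2; S2 reads c0=0 → after 3×micro: -2 ⇒ (c0=0, c1=-2, c2=-2)
macro 6: S0 reads c2=-2 → after 1×micro: 0; S1 reads c2=-2 → after 2×micro: -2; S2 reads c0=0 → after 3×micro: -2 ⇒ (c0=0, c1=-2, c2=-2)
macro 7: S0 reads c2=-2 → after 1×micro: 0; S1 reads c2=-2 → after 2×micro: -2; S2 reads c0=0 → after 3×micro: -2 ⇒ (c0=0, c1=-2, c2=-2)
macro 8: S0 reads c2=-2 → after 1×micro: 0; S1 reads c2=-2 → after 2×micro: -2; S2 reads c0=0 → after 3×micro: -2 ⇒ (c0=0, c1=-2, c2=-2)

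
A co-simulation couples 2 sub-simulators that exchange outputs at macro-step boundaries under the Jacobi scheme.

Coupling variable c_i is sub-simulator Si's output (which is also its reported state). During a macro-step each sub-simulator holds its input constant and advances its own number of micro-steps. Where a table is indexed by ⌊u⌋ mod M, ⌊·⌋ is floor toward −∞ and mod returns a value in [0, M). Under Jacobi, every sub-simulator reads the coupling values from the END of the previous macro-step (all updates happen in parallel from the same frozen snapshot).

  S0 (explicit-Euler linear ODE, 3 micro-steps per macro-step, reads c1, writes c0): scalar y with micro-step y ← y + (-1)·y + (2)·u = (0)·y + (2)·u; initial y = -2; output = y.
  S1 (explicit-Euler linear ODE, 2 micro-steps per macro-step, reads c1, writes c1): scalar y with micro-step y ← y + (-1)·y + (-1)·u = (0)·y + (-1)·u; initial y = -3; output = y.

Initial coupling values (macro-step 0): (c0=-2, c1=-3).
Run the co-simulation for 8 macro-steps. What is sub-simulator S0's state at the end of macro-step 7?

macro 1: S0 reads c1=-3 → after 3×micro: -6; S1 reads c1=-3 → after 2×micro: 3 ⇒ (c0=-6, c1=3)
macro 2: S0 reads c1=3 → after 3×micro: 6; S1 reads c1=3 → after 2×micro: -3 ⇒ (c0=6, c1=-3)
macro 3: S0 reads c1=-3 → after 3×micro: -6; S1 reads c1=-3 → after 2×micro: 3 ⇒ (c0=-6, c1=3)
macro 4: S0 reads c1=3 → after 3×micro: 6; S1 reads c1=3 → after 2×micro: -3 ⇒ (c0=6, c1=-3)
macro 5: S0 reads c1=-3 → after 3×micro: -6; S1 reads c1=-3 → after 2×micro: 3 ⇒ (c0=-6, c1=3)
macro 6: S0 reads c1=3 → after 3×micro: 6; S1 reads c1=3 → after 2×micro: -3 ⇒ (c0=6, c1=-3)
macro 7: S0 reads c1=-3 → after 3×micro: -6; S1 reads c1=-3 → after 2×micro: 3 ⇒ (c0=-6, c1=3)
macro 8: S0 reads c1=3 → after 3×micro: 6; S1 reads c1=3 → after 2×micro: -3 ⇒ (c0=6, c1=-3)

S0 state at macro-step 7 = -6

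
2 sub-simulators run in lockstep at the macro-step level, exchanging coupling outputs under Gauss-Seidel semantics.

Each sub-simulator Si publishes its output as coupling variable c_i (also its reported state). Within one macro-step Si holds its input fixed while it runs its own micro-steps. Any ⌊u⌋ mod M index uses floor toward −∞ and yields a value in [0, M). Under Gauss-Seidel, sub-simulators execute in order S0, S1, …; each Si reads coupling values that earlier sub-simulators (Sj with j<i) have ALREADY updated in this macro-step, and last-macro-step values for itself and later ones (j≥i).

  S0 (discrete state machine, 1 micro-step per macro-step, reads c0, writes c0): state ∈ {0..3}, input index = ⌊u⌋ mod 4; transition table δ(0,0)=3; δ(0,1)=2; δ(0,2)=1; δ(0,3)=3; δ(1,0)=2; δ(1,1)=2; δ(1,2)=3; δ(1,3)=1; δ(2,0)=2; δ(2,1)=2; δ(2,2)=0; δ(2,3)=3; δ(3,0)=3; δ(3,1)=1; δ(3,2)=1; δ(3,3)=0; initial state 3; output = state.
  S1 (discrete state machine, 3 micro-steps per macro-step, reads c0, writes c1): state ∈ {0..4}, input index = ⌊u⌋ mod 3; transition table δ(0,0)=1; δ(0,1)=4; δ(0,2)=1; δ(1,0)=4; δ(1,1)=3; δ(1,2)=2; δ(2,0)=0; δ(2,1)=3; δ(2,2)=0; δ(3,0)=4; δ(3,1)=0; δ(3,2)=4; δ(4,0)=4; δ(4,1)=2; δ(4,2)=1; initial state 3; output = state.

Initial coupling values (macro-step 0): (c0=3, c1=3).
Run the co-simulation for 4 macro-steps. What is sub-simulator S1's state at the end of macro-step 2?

macro 1: S0 reads c0=3 → after 1×micro: 0; S1 reads c0=0 → after 3×micro: 4 ⇒ (c0=0, c1=4)
macro 2: S0 reads c0=0 → after 1×micro: 3; S1 reads c0=3 → after 3×micro: 4 ⇒ (c0=3, c1=4)
macro 3: S0 reads c0=3 → after 1×micro: 0; S1 reads c0=0 → after 3×micro: 4 ⇒ (c0=0, c1=4)
macro 4: S0 reads c0=0 → after 1×micro: 3; S1 reads c0=3 → after 3×micro: 4 ⇒ (c0=3, c1=4)

S1 state at macro-step 2 = 4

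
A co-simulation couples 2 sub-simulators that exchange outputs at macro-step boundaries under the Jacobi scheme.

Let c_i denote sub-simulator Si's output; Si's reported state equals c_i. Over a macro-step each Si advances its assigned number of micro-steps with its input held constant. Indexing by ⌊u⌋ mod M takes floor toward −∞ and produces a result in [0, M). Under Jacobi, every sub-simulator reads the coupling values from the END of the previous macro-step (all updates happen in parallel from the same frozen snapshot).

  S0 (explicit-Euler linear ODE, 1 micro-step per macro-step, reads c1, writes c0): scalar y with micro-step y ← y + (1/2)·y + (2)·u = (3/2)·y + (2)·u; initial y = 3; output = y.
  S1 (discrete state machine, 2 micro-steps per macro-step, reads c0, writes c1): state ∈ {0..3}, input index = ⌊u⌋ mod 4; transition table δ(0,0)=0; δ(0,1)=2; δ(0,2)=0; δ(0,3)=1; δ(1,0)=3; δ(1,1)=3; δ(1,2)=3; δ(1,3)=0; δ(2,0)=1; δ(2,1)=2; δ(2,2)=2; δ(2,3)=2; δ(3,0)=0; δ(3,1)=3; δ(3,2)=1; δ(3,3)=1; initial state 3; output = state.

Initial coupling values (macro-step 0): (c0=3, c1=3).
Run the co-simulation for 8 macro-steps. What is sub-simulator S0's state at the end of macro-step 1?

S0 state at macro-step 1 = 21/2

macro 1: S0 reads c1=3 → after 1×micro: 21/2; S1 reads c0=3 → after 2×micro: 0 ⇒ (c0=21/2, c1=0)
macro 2: S0 reads c1=0 → after 1×micro: 63/4; S1 reads c0=21/2 → after 2×micro: 0 ⇒ (c0=63/4, c1=0)
macro 3: S0 reads c1=0 → after 1×micro: 189/8; S1 reads c0=63/4 → after 2×micro: 0 ⇒ (c0=189/8, c1=0)
macro 4: S0 reads c1=0 → after 1×micro: 567/16; S1 reads c0=189/8 → after 2×micro: 0 ⇒ (c0=567/16, c1=0)
macro 5: S0 reads c1=0 → after 1×micro: 1701/32; S1 reads c0=567/16 → after 2×micro: 0 ⇒ (c0=1701/32, c1=0)
macro 6: S0 reads c1=0 → after 1×micro: 5103/64; S1 reads c0=1701/32 → after 2×micro: 2 ⇒ (c0=5103/64, c1=2)
macro 7: S0 reads c1=2 → after 1×micro: 15821/128; S1 reads c0=5103/64 → after 2×micro: 2 ⇒ (c0=15821/128, c1=2)
macro 8: S0 reads c1=2 → after 1×micro: 48487/256; S1 reads c0=15821/128 → after 2×micro: 2 ⇒ (c0=48487/256, c1=2)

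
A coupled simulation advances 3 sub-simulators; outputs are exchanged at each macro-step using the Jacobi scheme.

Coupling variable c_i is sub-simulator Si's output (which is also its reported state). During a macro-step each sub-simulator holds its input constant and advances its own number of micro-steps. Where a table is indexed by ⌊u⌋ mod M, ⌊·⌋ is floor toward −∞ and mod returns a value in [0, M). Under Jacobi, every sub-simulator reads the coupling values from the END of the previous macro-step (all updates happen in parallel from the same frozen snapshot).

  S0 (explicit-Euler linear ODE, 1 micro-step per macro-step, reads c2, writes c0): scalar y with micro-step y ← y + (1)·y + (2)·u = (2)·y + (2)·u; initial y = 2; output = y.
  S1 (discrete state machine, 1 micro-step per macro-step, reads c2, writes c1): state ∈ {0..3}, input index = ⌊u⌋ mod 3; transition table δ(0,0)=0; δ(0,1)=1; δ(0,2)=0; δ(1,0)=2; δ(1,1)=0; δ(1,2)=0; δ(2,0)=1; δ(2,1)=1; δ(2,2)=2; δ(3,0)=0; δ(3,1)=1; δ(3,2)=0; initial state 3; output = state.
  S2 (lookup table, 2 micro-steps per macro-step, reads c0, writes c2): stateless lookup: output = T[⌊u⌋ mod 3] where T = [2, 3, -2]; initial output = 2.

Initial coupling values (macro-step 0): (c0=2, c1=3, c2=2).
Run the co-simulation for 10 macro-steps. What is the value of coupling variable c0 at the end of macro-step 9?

c0 at macro-step 9 = 1316

macro 1: S0 reads c2=2 → after 1×micro: 8; S1 reads c2=2 → after 1×micro: 0; S2 reads c0=2 → after 2×micro: -2 ⇒ (c0=8, c1=0, c2=-2)
macro 2: S0 reads c2=-2 → after 1×micro: 12; S1 reads c2=-2 → after 1×micro: 1; S2 reads c0=8 → after 2×micro: -2 ⇒ (c0=12, c1=1, c2=-2)
macro 3: S0 reads c2=-2 → after 1×micro: 20; S1 reads c2=-2 → after 1×micro: 0; S2 reads c0=12 → after 2×micro: 2 ⇒ (c0=20, c1=0, c2=2)
macro 4: S0 reads c2=2 → after 1×micro: 44; S1 reads c2=2 → after 1×micro: 0; S2 reads c0=20 → after 2×micro: -2 ⇒ (c0=44, c1=0, c2=-2)
macro 5: S0 reads c2=-2 → after 1×micro: 84; S1 reads c2=-2 → after 1×micro: 1; S2 reads c0=44 → after 2×micro: -2 ⇒ (c0=84, c1=1, c2=-2)
macro 6: S0 reads c2=-2 → after 1×micro: 164; S1 reads c2=-2 → after 1×micro: 0; S2 reads c0=84 → after 2×micro: 2 ⇒ (c0=164, c1=0, c2=2)
macro 7: S0 reads c2=2 → after 1×micro: 332; S1 reads c2=2 → after 1×micro: 0; S2 reads c0=164 → after 2×micro: -2 ⇒ (c0=332, c1=0, c2=-2)
macro 8: S0 reads c2=-2 → after 1×micro: 660; S1 reads c2=-2 → after 1×micro: 1; S2 reads c0=332 → after 2×micro: -2 ⇒ (c0=660, c1=1, c2=-2)
macro 9: S0 reads c2=-2 → after 1×micro: 1316; S1 reads c2=-2 → after 1×micro: 0; S2 reads c0=660 → after 2×micro: 2 ⇒ (c0=1316, c1=0, c2=2)
macro 10: S0 reads c2=2 → after 1×micro: 2636; S1 reads c2=2 → after 1×micro: 0; S2 reads c0=1316 → after 2×micro: -2 ⇒ (c0=2636, c1=0, c2=-2)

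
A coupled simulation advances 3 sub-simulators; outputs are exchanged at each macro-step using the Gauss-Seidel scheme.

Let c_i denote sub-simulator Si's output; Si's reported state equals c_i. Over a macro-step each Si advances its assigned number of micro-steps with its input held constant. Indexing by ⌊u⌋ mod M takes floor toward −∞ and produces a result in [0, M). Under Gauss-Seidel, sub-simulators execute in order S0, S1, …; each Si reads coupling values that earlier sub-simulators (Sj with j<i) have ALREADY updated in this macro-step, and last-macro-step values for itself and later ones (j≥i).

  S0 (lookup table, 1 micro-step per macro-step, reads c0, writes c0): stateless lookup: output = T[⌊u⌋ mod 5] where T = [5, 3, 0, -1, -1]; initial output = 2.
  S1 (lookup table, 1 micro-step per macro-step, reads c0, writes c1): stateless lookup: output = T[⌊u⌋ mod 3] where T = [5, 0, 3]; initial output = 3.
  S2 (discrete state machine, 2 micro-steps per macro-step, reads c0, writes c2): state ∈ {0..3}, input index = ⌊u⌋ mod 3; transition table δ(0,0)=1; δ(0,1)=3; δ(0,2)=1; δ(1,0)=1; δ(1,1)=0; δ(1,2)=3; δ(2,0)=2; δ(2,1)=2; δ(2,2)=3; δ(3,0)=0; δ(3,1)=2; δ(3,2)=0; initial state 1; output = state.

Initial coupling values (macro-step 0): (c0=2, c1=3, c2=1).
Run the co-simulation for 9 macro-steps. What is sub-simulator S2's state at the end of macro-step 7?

S2 state at macro-step 7 = 1

macro 1: S0 reads c0=2 → after 1×micro: 0; S1 reads c0=0 → after 1×micro: 5; S2 reads c0=0 → after 2×micro: 1 ⇒ (c0=0, c1=5, c2=1)
macro 2: S0 reads c0=0 → after 1×micro: 5; S1 reads c0=5 → after 1×micro: 3; S2 reads c0=5 → after 2×micro: 0 ⇒ (c0=5, c1=3, c2=0)
macro 3: S0 reads c0=5 → after 1×micro: 5; S1 reads c0=5 → after 1×micro: 3; S2 reads c0=5 → after 2×micro: 3 ⇒ (c0=5, c1=3, c2=3)
macro 4: S0 reads c0=5 → after 1×micro: 5; S1 reads c0=5 → after 1×micro: 3; S2 reads c0=5 → after 2×micro: 1 ⇒ (c0=5, c1=3, c2=1)
macro 5: S0 reads c0=5 → after 1×micro: 5; S1 reads c0=5 → after 1×micro: 3; S2 reads c0=5 → after 2×micro: 0 ⇒ (c0=5, c1=3, c2=0)
macro 6: S0 reads c0=5 → after 1×micro: 5; S1 reads c0=5 → after 1×micro: 3; S2 reads c0=5 → after 2×micro: 3 ⇒ (c0=5, c1=3, c2=3)
macro 7: S0 reads c0=5 → after 1×micro: 5; S1 reads c0=5 → after 1×micro: 3; S2 reads c0=5 → after 2×micro: 1 ⇒ (c0=5, c1=3, c2=1)
macro 8: S0 reads c0=5 → after 1×micro: 5; S1 reads c0=5 → after 1×micro: 3; S2 reads c0=5 → after 2×micro: 0 ⇒ (c0=5, c1=3, c2=0)
macro 9: S0 reads c0=5 → after 1×micro: 5; S1 reads c0=5 → after 1×micro: 3; S2 reads c0=5 → after 2×micro: 3 ⇒ (c0=5, c1=3, c2=3)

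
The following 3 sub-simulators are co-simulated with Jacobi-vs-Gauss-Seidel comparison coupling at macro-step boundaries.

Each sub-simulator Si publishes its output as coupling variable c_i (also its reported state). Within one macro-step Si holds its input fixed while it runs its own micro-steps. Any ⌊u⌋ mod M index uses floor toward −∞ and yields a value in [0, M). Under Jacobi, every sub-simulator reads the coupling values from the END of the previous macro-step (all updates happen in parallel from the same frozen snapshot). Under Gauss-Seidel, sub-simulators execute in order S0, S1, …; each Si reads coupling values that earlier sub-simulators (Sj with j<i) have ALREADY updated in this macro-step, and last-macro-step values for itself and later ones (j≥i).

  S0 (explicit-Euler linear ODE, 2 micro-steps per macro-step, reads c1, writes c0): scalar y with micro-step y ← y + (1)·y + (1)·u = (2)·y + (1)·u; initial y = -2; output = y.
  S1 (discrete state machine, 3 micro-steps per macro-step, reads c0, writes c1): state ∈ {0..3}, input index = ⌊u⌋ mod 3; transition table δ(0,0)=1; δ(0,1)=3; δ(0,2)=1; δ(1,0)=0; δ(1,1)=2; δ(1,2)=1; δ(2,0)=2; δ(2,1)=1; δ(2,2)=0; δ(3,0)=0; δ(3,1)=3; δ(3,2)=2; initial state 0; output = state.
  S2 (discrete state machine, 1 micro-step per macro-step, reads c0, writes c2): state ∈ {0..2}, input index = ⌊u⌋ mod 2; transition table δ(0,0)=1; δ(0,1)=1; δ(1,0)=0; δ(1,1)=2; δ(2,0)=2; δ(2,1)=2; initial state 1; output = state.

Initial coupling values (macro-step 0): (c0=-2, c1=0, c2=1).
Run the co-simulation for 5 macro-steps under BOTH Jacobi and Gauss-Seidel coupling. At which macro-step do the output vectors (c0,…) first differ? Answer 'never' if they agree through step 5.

[Jacobi] macro 1: S0 reads c1=0 → after 2×micro: -8; S1 reads c0=-2 → after 3×micro: 3; S2 reads c0=-2 → after 1×micro: 0 ⇒ (c0=-8, c1=3, c2=0)
[Jacobi] macro 2: S0 reads c1=3 → after 2×micro: -23; S1 reads c0=-8 → after 3×micro: 3; S2 reads c0=-8 → after 1×micro: 1 ⇒ (c0=-23, c1=3, c2=1)
[Jacobi] macro 3: S0 reads c1=3 → after 2×micro: -83; S1 reads c0=-23 → after 3×micro: 3; S2 reads c0=-23 → after 1×micro: 2 ⇒ (c0=-83, c1=3, c2=2)
[Jacobi] macro 4: S0 reads c1=3 → after 2×micro: -323; S1 reads c0=-83 → after 3×micro: 3; S2 reads c0=-83 → after 1×micro: 2 ⇒ (c0=-323, c1=3, c2=2)
[Jacobi] macro 5: S0 reads c1=3 → after 2×micro: -1283; S1 reads c0=-323 → after 3×micro: 3; S2 reads c0=-323 → after 1×micro: 2 ⇒ (c0=-1283, c1=3, c2=2)
[Gauss-Seidel] macro 1: S0 reads c1=0 → after 2×micro: -8; S1 reads c0=-8 → after 3×micro: 3; S2 reads c0=-8 → after 1×micro: 0 ⇒ (c0=-8, c1=3, c2=0)
[Gauss-Seidel] macro 2: S0 reads c1=3 → after 2×micro: -23; S1 reads c0=-23 → after 3×micro: 3; S2 reads c0=-23 → after 1×micro: 1 ⇒ (c0=-23, c1=3, c2=1)
[Gauss-Seidel] macro 3: S0 reads c1=3 → after 2×micro: -83; S1 reads c0=-83 → after 3×micro: 3; S2 reads c0=-83 → after 1×micro: 2 ⇒ (c0=-83, c1=3, c2=2)
[Gauss-Seidel] macro 4: S0 reads c1=3 → after 2×micro: -323; S1 reads c0=-323 → after 3×micro: 3; S2 reads c0=-323 → after 1×micro: 2 ⇒ (c0=-323, c1=3, c2=2)
[Gauss-Seidel] macro 5: S0 reads c1=3 → after 2×micro: -1283; S1 reads c0=-1283 → after 3×micro: 3; S2 reads c0=-1283 → after 1×micro: 2 ⇒ (c0=-1283, c1=3, c2=2)

first divergence at macro-step: never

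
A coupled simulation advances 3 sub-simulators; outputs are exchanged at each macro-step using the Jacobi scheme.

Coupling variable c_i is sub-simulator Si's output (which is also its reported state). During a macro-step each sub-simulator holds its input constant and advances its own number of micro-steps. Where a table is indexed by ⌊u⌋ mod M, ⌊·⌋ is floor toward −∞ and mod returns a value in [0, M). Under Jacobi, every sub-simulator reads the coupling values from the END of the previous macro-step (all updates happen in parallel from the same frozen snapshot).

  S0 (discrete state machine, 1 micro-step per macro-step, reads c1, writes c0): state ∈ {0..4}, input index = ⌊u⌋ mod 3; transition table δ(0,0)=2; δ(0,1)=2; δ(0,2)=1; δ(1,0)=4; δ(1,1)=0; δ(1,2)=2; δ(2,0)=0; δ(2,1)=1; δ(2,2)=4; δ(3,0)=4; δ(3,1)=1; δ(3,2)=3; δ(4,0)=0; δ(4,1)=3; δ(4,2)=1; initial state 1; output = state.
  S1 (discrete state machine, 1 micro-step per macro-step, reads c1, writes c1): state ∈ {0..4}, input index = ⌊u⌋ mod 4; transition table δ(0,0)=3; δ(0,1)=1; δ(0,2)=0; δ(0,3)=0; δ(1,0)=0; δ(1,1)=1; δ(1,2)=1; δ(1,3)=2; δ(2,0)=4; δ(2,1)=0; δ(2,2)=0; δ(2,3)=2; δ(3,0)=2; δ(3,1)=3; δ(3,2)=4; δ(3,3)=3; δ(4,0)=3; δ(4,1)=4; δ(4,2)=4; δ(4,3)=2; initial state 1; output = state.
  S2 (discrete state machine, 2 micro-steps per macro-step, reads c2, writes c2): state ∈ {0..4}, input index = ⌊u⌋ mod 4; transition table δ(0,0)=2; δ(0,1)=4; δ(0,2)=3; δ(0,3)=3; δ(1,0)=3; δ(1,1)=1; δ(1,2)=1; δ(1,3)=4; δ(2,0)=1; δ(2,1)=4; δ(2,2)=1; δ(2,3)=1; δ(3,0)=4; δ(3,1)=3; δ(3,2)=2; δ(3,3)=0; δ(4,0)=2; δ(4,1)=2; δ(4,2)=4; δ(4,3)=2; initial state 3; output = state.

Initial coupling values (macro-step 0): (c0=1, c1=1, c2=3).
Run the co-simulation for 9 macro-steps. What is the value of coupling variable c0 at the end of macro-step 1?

c0 at macro-step 1 = 0

macro 1: S0 reads c1=1 → after 1×micro: 0; S1 reads c1=1 → after 1×micro: 1; S2 reads c2=3 → after 2×micro: 3 ⇒ (c0=0, c1=1, c2=3)
macro 2: S0 reads c1=1 → after 1×micro: 2; S1 reads c1=1 → after 1×micro: 1; S2 reads c2=3 → after 2×micro: 3 ⇒ (c0=2, c1=1, c2=3)
macro 3: S0 reads c1=1 → after 1×micro: 1; S1 reads c1=1 → after 1×micro: 1; S2 reads c2=3 → after 2×micro: 3 ⇒ (c0=1, c1=1, c2=3)
macro 4: S0 reads c1=1 → after 1×micro: 0; S1 reads c1=1 → after 1×micro: 1; S2 reads c2=3 → after 2×micro: 3 ⇒ (c0=0, c1=1, c2=3)
macro 5: S0 reads c1=1 → after 1×micro: 2; S1 reads c1=1 → after 1×micro: 1; S2 reads c2=3 → after 2×micro: 3 ⇒ (c0=2, c1=1, c2=3)
macro 6: S0 reads c1=1 → after 1×micro: 1; S1 reads c1=1 → after 1×micro: 1; S2 reads c2=3 → after 2×micro: 3 ⇒ (c0=1, c1=1, c2=3)
macro 7: S0 reads c1=1 → after 1×micro: 0; S1 reads c1=1 → after 1×micro: 1; S2 reads c2=3 → after 2×micro: 3 ⇒ (c0=0, c1=1, c2=3)
macro 8: S0 reads c1=1 → after 1×micro: 2; S1 reads c1=1 → after 1×micro: 1; S2 reads c2=3 → after 2×micro: 3 ⇒ (c0=2, c1=1, c2=3)
macro 9: S0 reads c1=1 → after 1×micro: 1; S1 reads c1=1 → after 1×micro: 1; S2 reads c2=3 → after 2×micro: 3 ⇒ (c0=1, c1=1, c2=3)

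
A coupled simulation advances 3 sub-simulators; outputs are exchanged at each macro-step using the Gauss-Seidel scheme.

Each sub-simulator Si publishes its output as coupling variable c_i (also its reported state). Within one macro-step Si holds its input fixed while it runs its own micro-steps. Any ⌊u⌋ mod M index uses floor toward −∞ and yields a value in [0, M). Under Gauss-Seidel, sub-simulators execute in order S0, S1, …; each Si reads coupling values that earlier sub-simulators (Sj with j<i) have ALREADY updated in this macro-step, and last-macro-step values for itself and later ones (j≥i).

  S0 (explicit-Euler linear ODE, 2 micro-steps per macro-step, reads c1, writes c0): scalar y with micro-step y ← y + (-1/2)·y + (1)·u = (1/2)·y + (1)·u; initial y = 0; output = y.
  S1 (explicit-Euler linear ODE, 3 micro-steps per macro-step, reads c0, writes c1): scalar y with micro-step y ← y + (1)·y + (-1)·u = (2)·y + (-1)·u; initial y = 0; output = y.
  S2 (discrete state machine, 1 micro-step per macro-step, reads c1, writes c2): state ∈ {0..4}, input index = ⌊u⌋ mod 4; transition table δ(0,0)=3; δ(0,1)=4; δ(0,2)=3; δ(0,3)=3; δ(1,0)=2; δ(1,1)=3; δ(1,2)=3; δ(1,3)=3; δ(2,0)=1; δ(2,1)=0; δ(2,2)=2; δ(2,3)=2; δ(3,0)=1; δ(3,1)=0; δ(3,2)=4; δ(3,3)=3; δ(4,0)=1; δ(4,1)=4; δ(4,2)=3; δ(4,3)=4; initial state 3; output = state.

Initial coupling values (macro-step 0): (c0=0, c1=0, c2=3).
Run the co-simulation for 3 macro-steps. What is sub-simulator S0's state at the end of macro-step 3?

S0 state at macro-step 3 = 0

macro 1: S0 reads c1=0 → after 2×micro: 0; S1 reads c0=0 → after 3×micro: 0; S2 reads c1=0 → after 1×micro: 1 ⇒ (c0=0, c1=0, c2=1)
macro 2: S0 reads c1=0 → after 2×micro: 0; S1 reads c0=0 → after 3×micro: 0; S2 reads c1=0 → after 1×micro: 2 ⇒ (c0=0, c1=0, c2=2)
macro 3: S0 reads c1=0 → after 2×micro: 0; S1 reads c0=0 → after 3×micro: 0; S2 reads c1=0 → after 1×micro: 1 ⇒ (c0=0, c1=0, c2=1)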